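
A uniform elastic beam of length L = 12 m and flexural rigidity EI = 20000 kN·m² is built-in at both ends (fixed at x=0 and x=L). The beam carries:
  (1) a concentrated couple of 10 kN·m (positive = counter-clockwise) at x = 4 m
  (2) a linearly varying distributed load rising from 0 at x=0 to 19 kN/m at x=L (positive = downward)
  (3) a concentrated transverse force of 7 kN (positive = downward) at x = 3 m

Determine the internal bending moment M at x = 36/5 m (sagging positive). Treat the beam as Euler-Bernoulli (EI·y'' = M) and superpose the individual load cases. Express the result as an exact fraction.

Load 1 — applied couple M₀=10 kN·m at a=4 m (b=L-a=8):
  M_1 = R_Ax - M_A - M₀  [x>a] with R_A=10/9, M_A=0 = (10/9)·(36/5) - 0 - 10 = -2 kN·m
Load 2 — triangular load w₀=19 kN/m (0→w₀ over full span):
  M_2 = 3w₀Lx/20 - w₀L²/30 - w₀x³/(6L) = 3·19·12·(36/5)/20 - 19·12²/30 - 19·(36/5)³/(6·12) = 7068/125 kN·m
Load 3 — point force P=7 kN at a=3 m (b=L-a=9):
  M_3 = Pa²(a+3b)(L-x)/L³ - Pa²b/L²  [x>a] = 7·3²·(3+3·9)·(12-(36/5))/12³ - 7·3²·9/12² = 21/16 kN·m
Superposition: M = Σ M_i = 111713/2000 kN·m ≈ 55.856500 kN·m

M(36/5) = 111713/2000 kN·m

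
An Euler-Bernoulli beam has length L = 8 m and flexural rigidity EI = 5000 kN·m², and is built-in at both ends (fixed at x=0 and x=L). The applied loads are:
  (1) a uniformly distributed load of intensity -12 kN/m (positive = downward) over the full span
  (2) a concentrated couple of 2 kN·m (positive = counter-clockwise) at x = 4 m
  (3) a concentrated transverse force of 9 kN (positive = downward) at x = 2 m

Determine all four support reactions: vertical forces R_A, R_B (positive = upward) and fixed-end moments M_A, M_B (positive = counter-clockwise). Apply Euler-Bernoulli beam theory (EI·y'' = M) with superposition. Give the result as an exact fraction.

R_A = -1281/32 kN, M_A = -427/8 kN·m, R_B = -1503/32 kN, M_B = 489/8 kN·m

Load 1 — uniform load w=-12 kN/m over full span:
  R_A = wL/2 = (-12)·8/2 = -48 kN
  M_A = wL²/12 = (-12)·8²/12 = -64 kN·m
  R_B = wL/2 = (-12)·8/2 = -48 kN
  M_B = -wL²/12 = -(-12)·8²/12 = 64 kN·m
Load 2 — applied couple M₀=2 kN·m at a=4 m (b=L-a=4):
  R_A = 6M₀ab/L³ = 6·2·4·4/8³ = 3/8 kN
  M_A = M₀b(2a-b)/L² = 2·4·(2·4-4)/8² = 1/2 kN·m
  R_B = -6M₀ab/L³ = -6·2·4·4/8³ = -3/8 kN
  M_B = M₀a(2b-a)/L² = 2·4·(2·4-4)/8² = 1/2 kN·m
Load 3 — point force P=9 kN at a=2 m (b=L-a=6):
  R_A = Pb²(3a+b)/L³ = 9·6²·(3·2+6)/8³ = 243/32 kN
  M_A = Pab²/L² = 9·2·6²/8² = 81/8 kN·m
  R_B = Pa²(a+3b)/L³ = 9·2²·(2+3·6)/8³ = 45/32 kN
  M_B = -Pa²b/L² = -9·2²·6/8² = -27/8 kN·m
Superposition: R_A = -1281/32 kN, M_A = -427/8 kN·m, R_B = -1503/32 kN, M_B = 489/8 kN·m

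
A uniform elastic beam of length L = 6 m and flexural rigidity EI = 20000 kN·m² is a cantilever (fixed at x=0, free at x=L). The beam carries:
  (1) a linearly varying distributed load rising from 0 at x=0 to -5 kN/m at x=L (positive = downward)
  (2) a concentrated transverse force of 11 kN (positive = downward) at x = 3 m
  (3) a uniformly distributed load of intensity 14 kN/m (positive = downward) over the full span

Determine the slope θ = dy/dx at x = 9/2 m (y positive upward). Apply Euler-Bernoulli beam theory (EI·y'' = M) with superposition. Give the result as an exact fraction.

Load 1 — triangular load w₀=-5 kN/m (0→w₀ over full span):
  θ_1 = (w₀Lx²/4-w₀L²x/3-w₀x⁴/(24L))/EI = ((-5)·6·(9/2)²/4-(-5)·6²·(9/2)/3-(-5)·(9/2)⁴/(24·6))/20000 = 6777/1024000 rad
Load 2 — point force P=11 kN at a=3 m (b=L-a=3):
  θ_2 = -Pa²/(2EI)  [x>a] = -11·3²/(2·20000) = -99/40000 rad
Load 3 — uniform load w=14 kN/m over full span:
  θ_3 = -wx(x²-3Lx+3L²)/(6EI) = -14·(9/2)·((9/2)²-3·6·(9/2)+3·6²)/(6·20000) = -3969/160000 rad
Superposition: θ = Σ θ_i = -21159/1024000 rad ≈ -0.020663 rad

θ(9/2) = -21159/1024000 rad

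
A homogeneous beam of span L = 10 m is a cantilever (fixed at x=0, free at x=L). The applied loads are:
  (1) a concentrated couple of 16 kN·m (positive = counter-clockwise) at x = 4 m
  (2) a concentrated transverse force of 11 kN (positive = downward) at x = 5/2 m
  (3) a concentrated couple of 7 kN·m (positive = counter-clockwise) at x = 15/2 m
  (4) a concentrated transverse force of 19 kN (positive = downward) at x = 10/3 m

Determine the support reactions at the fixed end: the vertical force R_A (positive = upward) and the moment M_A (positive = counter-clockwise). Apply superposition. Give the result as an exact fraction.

Load 1 — applied couple M₀=16 kN·m at a=4 m (b=L-a=6):
  R_A = 0 kN
  M_A = -M₀ = -16 kN·m
Load 2 — point force P=11 kN at a=5/2 m (b=L-a=15/2):
  R_A = P = 11 kN
  M_A = Pa = 11·(5/2) = 55/2 kN·m
Load 3 — applied couple M₀=7 kN·m at a=15/2 m (b=L-a=5/2):
  R_A = 0 kN
  M_A = -M₀ = -7 kN·m
Load 4 — point force P=19 kN at a=10/3 m (b=L-a=20/3):
  R_A = P = 19 kN
  M_A = Pa = 19·(10/3) = 190/3 kN·m
Superposition: R_A = 30 kN, M_A = 407/6 kN·m

R_A = 30 kN, M_A = 407/6 kN·m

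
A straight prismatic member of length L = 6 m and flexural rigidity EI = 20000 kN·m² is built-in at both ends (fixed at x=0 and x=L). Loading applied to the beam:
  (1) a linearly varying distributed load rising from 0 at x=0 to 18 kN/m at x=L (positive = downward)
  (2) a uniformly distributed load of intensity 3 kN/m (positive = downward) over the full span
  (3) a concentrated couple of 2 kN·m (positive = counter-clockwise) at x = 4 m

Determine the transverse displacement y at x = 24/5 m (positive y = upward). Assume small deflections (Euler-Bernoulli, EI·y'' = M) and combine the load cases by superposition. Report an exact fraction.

y(24/5) = -17783/19531250 m

Load 1 — triangular load w₀=18 kN/m (0→w₀ over full span):
  y_1 = -w₀x²(L-x)²(x+2L)/(120LEI) = -18·(24/5)²·(6-(24/5))²·((24/5)+2·6)/(120·6·20000) = -6804/9765625 m
Load 2 — uniform load w=3 kN/m over full span:
  y_2 = -wx²(L-x)²/(24EI) = -3·(24/5)²·(6-(24/5))²/(24·20000) = -81/390625 m
Load 3 — applied couple M₀=2 kN·m at a=4 m (b=L-a=2):
  y_3 = (R_Ax³/6 - M_Ax²/2 - M₀(x-a)²/2)/EI  [x>a] with R_A=4/9, M_A=2/3 = ((4/9)·(24/5)³/6 - (2/3)·(24/5)²/2 - 2·((24/5)-4)²/2)/20000 = -1/156250 m
Superposition: y = Σ y_i = -17783/19531250 m ≈ -0.000910 m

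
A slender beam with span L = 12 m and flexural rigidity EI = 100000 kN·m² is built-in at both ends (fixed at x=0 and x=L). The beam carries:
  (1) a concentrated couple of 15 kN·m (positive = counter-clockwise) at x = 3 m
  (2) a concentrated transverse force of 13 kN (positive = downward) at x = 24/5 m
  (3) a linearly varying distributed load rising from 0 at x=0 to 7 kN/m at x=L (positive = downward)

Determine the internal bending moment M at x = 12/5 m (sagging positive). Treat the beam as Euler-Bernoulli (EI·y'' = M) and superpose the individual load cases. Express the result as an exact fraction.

M(12/5) = -7629/10000 kN·m

Load 1 — applied couple M₀=15 kN·m at a=3 m (b=L-a=9):
  M_1 = R_Ax - M_A  [x≤a] with R_A=45/32, M_A=-45/16 = (45/32)·(12/5) - (-45/16) = 99/16 kN·m
Load 2 — point force P=13 kN at a=24/5 m (b=L-a=36/5):
  M_2 = Pb²(3a+b)x/L³ - Pab²/L²  [x≤a] = 13·(36/5)²·(3·(24/5)+(36/5))·(12/5)/12³ - 13·(24/5)·(36/5)²/12² = -1404/625 kN·m
Load 3 — triangular load w₀=7 kN/m (0→w₀ over full span):
  M_3 = 3w₀Lx/20 - w₀L²/30 - w₀x³/(6L) = 3·7·12·(12/5)/20 - 7·12²/30 - 7·(12/5)³/(6·12) = -588/125 kN·m
Superposition: M = Σ M_i = -7629/10000 kN·m ≈ -0.762900 kN·m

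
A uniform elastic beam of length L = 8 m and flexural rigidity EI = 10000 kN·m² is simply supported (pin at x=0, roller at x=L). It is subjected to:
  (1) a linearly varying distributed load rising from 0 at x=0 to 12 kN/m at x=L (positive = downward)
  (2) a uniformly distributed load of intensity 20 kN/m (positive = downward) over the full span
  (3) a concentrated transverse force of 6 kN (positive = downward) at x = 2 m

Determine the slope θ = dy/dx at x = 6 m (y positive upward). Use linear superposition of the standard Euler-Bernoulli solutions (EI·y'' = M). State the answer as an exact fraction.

θ(6) = 5893/150000 rad

Load 1 — triangular load w₀=12 kN/m (0→w₀ over full span):
  θ_1 = -w₀(7L⁴-30L²x²+15x⁴)/(360LEI) = -12·(7·8⁴-30·8²·6²+15·6⁴)/(360·8·10000) = 1313/150000 rad
Load 2 — uniform load w=20 kN/m over full span:
  θ_2 = -w(L³-6Lx²+4x³)/(24EI) = -20·(8³-6·8·6²+4·6³)/(24·10000) = 11/375 rad
Load 3 — point force P=6 kN at a=2 m (b=L-a=6):
  θ_3 = -Pa(2L²-6Lx+3x²+a²)/(6LEI)  [x>a] = -6·2·(2·8²-6·8·6+3·6²+2²)/(6·8·10000) = 3/2500 rad
Superposition: θ = Σ θ_i = 5893/150000 rad ≈ 0.039287 rad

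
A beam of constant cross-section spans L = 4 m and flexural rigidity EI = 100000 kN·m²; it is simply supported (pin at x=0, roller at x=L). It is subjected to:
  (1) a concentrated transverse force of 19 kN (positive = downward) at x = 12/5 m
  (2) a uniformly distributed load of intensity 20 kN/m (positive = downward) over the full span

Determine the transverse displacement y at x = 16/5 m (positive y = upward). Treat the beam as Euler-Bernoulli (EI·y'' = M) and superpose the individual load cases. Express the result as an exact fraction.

Load 1 — point force P=19 kN at a=12/5 m (b=L-a=8/5):
  y_1 = -Pa(L-x)(2Lx-a²-x²)/(6LEI)  [x>a] = -19·(12/5)·(4-(16/5))·(2·4·(16/5)-(12/5)²-(16/5)²)/(6·4·100000) = -57/390625 m
Load 2 — uniform load w=20 kN/m over full span:
  y_2 = -wx(L³-2Lx²+x³)/(24EI) = -20·(16/5)·(4³-2·4·(16/5)²+(16/5)³)/(24·100000) = -464/1171875 m
Superposition: y = Σ y_i = -127/234375 m ≈ -0.000542 m

y(16/5) = -127/234375 m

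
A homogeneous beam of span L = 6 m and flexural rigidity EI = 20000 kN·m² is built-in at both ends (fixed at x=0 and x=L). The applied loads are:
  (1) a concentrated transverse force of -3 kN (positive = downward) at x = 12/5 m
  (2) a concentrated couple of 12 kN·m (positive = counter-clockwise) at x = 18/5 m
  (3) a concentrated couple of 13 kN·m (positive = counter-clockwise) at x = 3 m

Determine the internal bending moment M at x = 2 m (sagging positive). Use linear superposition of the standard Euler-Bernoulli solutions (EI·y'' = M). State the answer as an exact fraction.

M(2) = 1937/500 kN·m

Load 1 — point force P=-3 kN at a=12/5 m (b=L-a=18/5):
  M_1 = Pb²(3a+b)x/L³ - Pab²/L²  [x≤a] = (-3)·(18/5)²·(3·(12/5)+(18/5))·2/6³ - (-3)·(12/5)·(18/5)²/6² = -162/125 kN·m
Load 2 — applied couple M₀=12 kN·m at a=18/5 m (b=L-a=12/5):
  M_2 = R_Ax - M_A  [x≤a] with R_A=72/25, M_A=96/25 = (72/25)·2 - (96/25) = 48/25 kN·m
Load 3 — applied couple M₀=13 kN·m at a=3 m (b=L-a=3):
  M_3 = R_Ax - M_A  [x≤a] with R_A=13/4, M_A=13/4 = (13/4)·2 - (13/4) = 13/4 kN·m
Superposition: M = Σ M_i = 1937/500 kN·m ≈ 3.874000 kN·m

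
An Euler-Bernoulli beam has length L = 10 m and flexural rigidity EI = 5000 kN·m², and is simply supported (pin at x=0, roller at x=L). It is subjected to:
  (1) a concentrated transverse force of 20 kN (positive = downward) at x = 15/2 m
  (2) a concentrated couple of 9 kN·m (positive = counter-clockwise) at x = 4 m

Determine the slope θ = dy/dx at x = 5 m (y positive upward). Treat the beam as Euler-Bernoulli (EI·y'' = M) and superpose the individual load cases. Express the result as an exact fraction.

θ(5) = -487/200000 rad

Load 1 — point force P=20 kN at a=15/2 m (b=L-a=5/2):
  θ_1 = -Pb(L²-b²-3x²)/(6LEI)  [x≤a] = -20·(5/2)·(10²-(5/2)²-3·5²)/(6·10·5000) = -1/320 rad
Load 2 — applied couple M₀=9 kN·m at a=4 m (b=L-a=6):
  θ_2 = (M₀x²/(2L)-M₀(x-a)+C₁)/EI  [x>a] with C₁=M₀(3b²-L²)/(6L)=6/5 = (9·5²/(2·10)-9·(5-4)+(6/5))/5000 = 69/100000 rad
Superposition: θ = Σ θ_i = -487/200000 rad ≈ -0.002435 rad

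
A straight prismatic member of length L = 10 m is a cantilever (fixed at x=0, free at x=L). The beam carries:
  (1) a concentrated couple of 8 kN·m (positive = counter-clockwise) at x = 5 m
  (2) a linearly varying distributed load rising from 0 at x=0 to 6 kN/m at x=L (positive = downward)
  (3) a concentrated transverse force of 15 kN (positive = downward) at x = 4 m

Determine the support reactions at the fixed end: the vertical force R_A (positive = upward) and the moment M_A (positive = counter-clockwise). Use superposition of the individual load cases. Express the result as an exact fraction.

Load 1 — applied couple M₀=8 kN·m at a=5 m (b=L-a=5):
  R_A = 0 kN
  M_A = -M₀ = -8 kN·m
Load 2 — triangular load w₀=6 kN/m (0→w₀ over full span):
  R_A = w₀L/2 = 6·10/2 = 30 kN
  M_A = w₀L²/3 = 6·10²/3 = 200 kN·m
Load 3 — point force P=15 kN at a=4 m (b=L-a=6):
  R_A = P = 15 kN
  M_A = Pa = 15·4 = 60 kN·m
Superposition: R_A = 45 kN, M_A = 252 kN·m

R_A = 45 kN, M_A = 252 kN·m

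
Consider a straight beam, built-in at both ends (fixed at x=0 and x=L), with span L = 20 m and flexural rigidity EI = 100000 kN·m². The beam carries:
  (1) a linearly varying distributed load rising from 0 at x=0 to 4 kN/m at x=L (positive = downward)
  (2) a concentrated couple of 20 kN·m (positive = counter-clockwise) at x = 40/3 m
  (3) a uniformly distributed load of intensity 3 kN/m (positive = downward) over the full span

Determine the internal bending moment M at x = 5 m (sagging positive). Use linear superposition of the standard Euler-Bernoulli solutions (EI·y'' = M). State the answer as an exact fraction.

M(5) = 15 kN·m

Load 1 — triangular load w₀=4 kN/m (0→w₀ over full span):
  M_1 = 3w₀Lx/20 - w₀L²/30 - w₀x³/(6L) = 3·4·20·5/20 - 4·20²/30 - 4·5³/(6·20) = 5/2 kN·m
Load 2 — applied couple M₀=20 kN·m at a=40/3 m (b=L-a=20/3):
  M_2 = R_Ax - M_A  [x≤a] with R_A=4/3, M_A=20/3 = (4/3)·5 - (20/3) = 0 kN·m
Load 3 — uniform load w=3 kN/m over full span:
  M_3 = wLx/2 - wL²/12 - wx²/2 = 3·20·5/2 - 3·20²/12 - 3·5²/2 = 25/2 kN·m
Superposition: M = Σ M_i = 15 kN·m ≈ 15.000000 kN·m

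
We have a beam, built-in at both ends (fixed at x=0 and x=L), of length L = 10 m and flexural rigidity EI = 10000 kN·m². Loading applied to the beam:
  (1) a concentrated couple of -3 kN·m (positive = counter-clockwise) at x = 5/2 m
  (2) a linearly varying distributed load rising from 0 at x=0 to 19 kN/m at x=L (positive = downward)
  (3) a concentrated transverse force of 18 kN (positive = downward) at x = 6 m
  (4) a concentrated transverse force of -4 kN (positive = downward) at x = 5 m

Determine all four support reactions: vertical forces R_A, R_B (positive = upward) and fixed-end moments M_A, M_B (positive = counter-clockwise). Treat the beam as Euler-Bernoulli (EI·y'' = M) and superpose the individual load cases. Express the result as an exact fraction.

Load 1 — applied couple M₀=-3 kN·m at a=5/2 m (b=L-a=15/2):
  R_A = 6M₀ab/L³ = 6·(-3)·(5/2)·(15/2)/10³ = -27/80 kN
  M_A = M₀b(2a-b)/L² = (-3)·(15/2)·(2·(5/2)-(15/2))/10² = 9/16 kN·m
  R_B = -6M₀ab/L³ = -6·(-3)·(5/2)·(15/2)/10³ = 27/80 kN
  M_B = M₀a(2b-a)/L² = (-3)·(5/2)·(2·(15/2)-(5/2))/10² = -15/16 kN·m
Load 2 — triangular load w₀=19 kN/m (0→w₀ over full span):
  R_A = 3w₀L/20 = 3·19·10/20 = 57/2 kN
  M_A = w₀L²/30 = 19·10²/30 = 190/3 kN·m
  R_B = 7w₀L/20 = 7·19·10/20 = 133/2 kN
  M_B = -w₀L²/20 = -19·10²/20 = -95 kN·m
Load 3 — point force P=18 kN at a=6 m (b=L-a=4):
  R_A = Pb²(3a+b)/L³ = 18·4²·(3·6+4)/10³ = 792/125 kN
  M_A = Pab²/L² = 18·6·4²/10² = 432/25 kN·m
  R_B = Pa²(a+3b)/L³ = 18·6²·(6+3·4)/10³ = 1458/125 kN
  M_B = -Pa²b/L² = -18·6²·4/10² = -648/25 kN·m
Load 4 — point force P=-4 kN at a=5 m (b=L-a=5):
  R_A = Pb²(3a+b)/L³ = (-4)·5²·(3·5+5)/10³ = -2 kN
  M_A = Pab²/L² = (-4)·5·5²/10² = -5 kN·m
  R_B = Pa²(a+3b)/L³ = (-4)·5²·(5+3·5)/10³ = -2 kN
  M_B = -Pa²b/L² = -(-4)·5²·5/10² = 5 kN·m
Superposition: R_A = 64997/2000 kN, M_A = 91411/1200 kN·m, R_B = 153003/2000 kN, M_B = -46743/400 kN·m

R_A = 64997/2000 kN, M_A = 91411/1200 kN·m, R_B = 153003/2000 kN, M_B = -46743/400 kN·m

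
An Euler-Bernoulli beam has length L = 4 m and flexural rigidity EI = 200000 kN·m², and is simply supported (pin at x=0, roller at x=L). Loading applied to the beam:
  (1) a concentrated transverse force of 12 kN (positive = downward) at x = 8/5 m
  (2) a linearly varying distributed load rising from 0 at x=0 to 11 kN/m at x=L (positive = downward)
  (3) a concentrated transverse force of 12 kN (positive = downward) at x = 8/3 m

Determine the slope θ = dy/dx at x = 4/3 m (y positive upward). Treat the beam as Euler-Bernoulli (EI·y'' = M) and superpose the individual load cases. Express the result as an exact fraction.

θ(4/3) = -9182/94921875 rad

Load 1 — point force P=12 kN at a=8/5 m (b=L-a=12/5):
  θ_1 = -Pb(L²-b²-3x²)/(6LEI)  [x≤a] = -12·(12/5)·(4²-(12/5)²-3·(4/3)²)/(6·4·200000) = -23/781250 rad
Load 2 — triangular load w₀=11 kN/m (0→w₀ over full span):
  θ_2 = -w₀(7L⁴-30L²x²+15x⁴)/(360LEI) = -11·(7·4⁴-30·4²·(4/3)²+15·(4/3)⁴)/(360·4·200000) = -143/3796875 rad
Load 3 — point force P=12 kN at a=8/3 m (b=L-a=4/3):
  θ_3 = -Pb(L²-b²-3x²)/(6LEI)  [x≤a] = -12·(4/3)·(4²-(4/3)²-3·(4/3)²)/(6·4·200000) = -1/33750 rad
Superposition: θ = Σ θ_i = -9182/94921875 rad ≈ -0.000097 rad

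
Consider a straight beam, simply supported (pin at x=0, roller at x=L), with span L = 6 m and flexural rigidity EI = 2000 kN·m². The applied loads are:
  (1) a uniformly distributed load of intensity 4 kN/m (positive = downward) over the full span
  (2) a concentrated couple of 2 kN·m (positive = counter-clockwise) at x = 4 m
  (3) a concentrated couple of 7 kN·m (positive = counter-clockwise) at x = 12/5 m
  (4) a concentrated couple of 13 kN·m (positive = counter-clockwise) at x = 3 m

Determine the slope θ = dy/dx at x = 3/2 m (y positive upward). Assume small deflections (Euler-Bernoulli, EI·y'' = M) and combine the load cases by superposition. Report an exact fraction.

θ(3/2) = -14789/1200000 rad

Load 1 — uniform load w=4 kN/m over full span:
  θ_1 = -w(L³-6Lx²+4x³)/(24EI) = -4·(6³-6·6·(3/2)²+4·(3/2)³)/(24·2000) = -99/8000 rad
Load 2 — applied couple M₀=2 kN·m at a=4 m (b=L-a=2):
  θ_2 = (M₀x²/(2L)+C₁)/EI  [x≤a] with C₁=M₀(3b²-L²)/(6L)=-4/3 = (2·(3/2)²/(2·6)+(-4/3))/2000 = -23/48000 rad
Load 3 — applied couple M₀=7 kN·m at a=12/5 m (b=L-a=18/5):
  θ_3 = (M₀x²/(2L)+C₁)/EI  [x≤a] with C₁=M₀(3b²-L²)/(6L)=14/25 = (7·(3/2)²/(2·6)+(14/25))/2000 = 749/800000 rad
Load 4 — applied couple M₀=13 kN·m at a=3 m (b=L-a=3):
  θ_4 = (M₀x²/(2L)+C₁)/EI  [x≤a] with C₁=M₀(3b²-L²)/(6L)=-13/4 = (13·(3/2)²/(2·6)+(-13/4))/2000 = -13/32000 rad
Superposition: θ = Σ θ_i = -14789/1200000 rad ≈ -0.012324 rad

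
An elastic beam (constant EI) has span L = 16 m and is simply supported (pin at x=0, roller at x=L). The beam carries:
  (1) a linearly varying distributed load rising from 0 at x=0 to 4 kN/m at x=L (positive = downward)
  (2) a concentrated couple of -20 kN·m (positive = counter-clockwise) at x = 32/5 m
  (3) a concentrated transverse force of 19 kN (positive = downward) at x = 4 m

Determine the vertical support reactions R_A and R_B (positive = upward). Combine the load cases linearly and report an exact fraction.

R_A = 71/3 kN, R_B = 82/3 kN

Load 1 — triangular load w₀=4 kN/m (0→w₀ over full span):
  R_A = w₀L/6 = 4·16/6 = 32/3 kN
  R_B = w₀L/3 = 4·16/3 = 64/3 kN
Load 2 — applied couple M₀=-20 kN·m at a=32/5 m (b=L-a=48/5):
  R_A = M₀/L = (-20)/16 = -5/4 kN
  R_B = -M₀/L = -(-20)/16 = 5/4 kN
Load 3 — point force P=19 kN at a=4 m (b=L-a=12):
  R_A = Pb/L = 19·12/16 = 57/4 kN
  R_B = Pa/L = 19·4/16 = 19/4 kN
Superposition: R_A = 71/3 kN, R_B = 82/3 kN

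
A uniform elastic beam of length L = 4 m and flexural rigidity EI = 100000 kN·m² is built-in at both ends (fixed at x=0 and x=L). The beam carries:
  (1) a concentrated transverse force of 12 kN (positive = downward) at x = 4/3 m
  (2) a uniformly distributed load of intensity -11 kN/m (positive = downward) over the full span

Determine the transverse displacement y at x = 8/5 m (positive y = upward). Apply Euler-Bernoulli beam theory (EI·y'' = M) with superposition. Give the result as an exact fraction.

y(8/5) = 72/1953125 m

Load 1 — point force P=12 kN at a=4/3 m (b=L-a=8/3):
  y_1 = -Pa²(L-x)²(3bL-(3b+a)(L-x))/(6L³EI)  [x>a] = -12·(4/3)²·(4-(8/5))²·(3·(8/3)·4-(3·(8/3)+(4/3))·(4-(8/5)))/(6·4³·100000) = -12/390625 m
Load 2 — uniform load w=-11 kN/m over full span:
  y_2 = -wx²(L-x)²/(24EI) = -(-11)·(8/5)²·(4-(8/5))²/(24·100000) = 132/1953125 m
Superposition: y = Σ y_i = 72/1953125 m ≈ 0.000037 m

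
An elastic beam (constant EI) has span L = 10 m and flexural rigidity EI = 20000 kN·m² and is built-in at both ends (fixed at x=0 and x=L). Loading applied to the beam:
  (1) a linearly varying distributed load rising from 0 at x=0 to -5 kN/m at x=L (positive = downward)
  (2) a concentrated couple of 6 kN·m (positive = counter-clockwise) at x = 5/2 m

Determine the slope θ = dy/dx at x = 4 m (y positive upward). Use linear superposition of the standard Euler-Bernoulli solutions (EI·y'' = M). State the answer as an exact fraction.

θ(4) = 129/200000 rad

Load 1 — triangular load w₀=-5 kN/m (0→w₀ over full span):
  θ_1 = -w₀(2x(L-x)(L-2x)(x+2L)+x²(L-x)²)/(120LEI) = -(-5)·(2·4·(10-4)·(10-2·4)·(4+2·10)+4²·(10-4)²)/(120·10·20000) = 3/5000 rad
Load 2 — applied couple M₀=6 kN·m at a=5/2 m (b=L-a=15/2):
  θ_2 = (R_Ax²/2 - M_Ax - M₀(x-a))/EI  [x>a] with R_A=27/40, M_A=-9/8 = ((27/40)·4²/2 - (-9/8)·4 - 6·(4-(5/2)))/20000 = 9/200000 rad
Superposition: θ = Σ θ_i = 129/200000 rad ≈ 0.000645 rad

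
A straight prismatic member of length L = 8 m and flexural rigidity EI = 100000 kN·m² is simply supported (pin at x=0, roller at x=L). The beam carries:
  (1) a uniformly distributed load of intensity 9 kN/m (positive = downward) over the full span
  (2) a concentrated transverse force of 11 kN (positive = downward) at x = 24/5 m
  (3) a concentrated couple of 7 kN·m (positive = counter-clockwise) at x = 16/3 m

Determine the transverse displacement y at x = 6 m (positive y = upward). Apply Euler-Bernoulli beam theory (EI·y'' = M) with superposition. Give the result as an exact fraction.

y(6) = -969077/225000000 m

Load 1 — uniform load w=9 kN/m over full span:
  y_1 = -wx(L³-2Lx²+x³)/(24EI) = -9·6·(8³-2·8·6²+6³)/(24·100000) = -171/50000 m
Load 2 — point force P=11 kN at a=24/5 m (b=L-a=16/5):
  y_2 = -Pa(L-x)(2Lx-a²-x²)/(6LEI)  [x>a] = -11·(24/5)·(8-6)·(2·8·6-(24/5)²-6²)/(6·8·100000) = -2541/3125000 m
Load 3 — applied couple M₀=7 kN·m at a=16/3 m (b=L-a=8/3):
  y_3 = (M₀x³/(6L)-M₀(x-a)²/2+C₁x)/EI  [x>a] with C₁=M₀(3b²-L²)/(6L)=-56/9 = (7·6³/(6·8)-7·(6-(16/3))²/2+(-56/9)·6)/100000 = -133/1800000 m
Superposition: y = Σ y_i = -969077/225000000 m ≈ -0.004307 m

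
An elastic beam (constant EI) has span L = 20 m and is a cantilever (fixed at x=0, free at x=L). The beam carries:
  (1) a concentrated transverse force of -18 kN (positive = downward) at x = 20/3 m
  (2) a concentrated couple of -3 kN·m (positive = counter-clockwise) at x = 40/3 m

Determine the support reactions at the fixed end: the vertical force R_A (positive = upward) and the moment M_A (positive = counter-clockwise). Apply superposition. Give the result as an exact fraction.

R_A = -18 kN, M_A = -117 kN·m

Load 1 — point force P=-18 kN at a=20/3 m (b=L-a=40/3):
  R_A = P = (-18) = -18 kN
  M_A = Pa = (-18)·(20/3) = -120 kN·m
Load 2 — applied couple M₀=-3 kN·m at a=40/3 m (b=L-a=20/3):
  R_A = 0 kN
  M_A = -M₀ = -(-3) = 3 kN·m
Superposition: R_A = -18 kN, M_A = -117 kN·m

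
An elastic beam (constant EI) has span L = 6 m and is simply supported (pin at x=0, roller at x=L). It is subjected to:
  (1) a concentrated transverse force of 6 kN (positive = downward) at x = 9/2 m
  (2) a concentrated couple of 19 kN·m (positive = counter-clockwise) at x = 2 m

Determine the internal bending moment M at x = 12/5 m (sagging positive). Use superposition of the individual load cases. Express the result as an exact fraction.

M(12/5) = -39/5 kN·m

Load 1 — point force P=6 kN at a=9/2 m (b=L-a=3/2):
  M_1 = Pbx/L  [x≤a] = 6·(3/2)·(12/5)/6 = 18/5 kN·m
Load 2 — applied couple M₀=19 kN·m at a=2 m (b=L-a=4):
  M_2 = M₀x/L - M₀  [x>a] = 19·(12/5)/6 - 19 = -57/5 kN·m
Superposition: M = Σ M_i = -39/5 kN·m ≈ -7.800000 kN·m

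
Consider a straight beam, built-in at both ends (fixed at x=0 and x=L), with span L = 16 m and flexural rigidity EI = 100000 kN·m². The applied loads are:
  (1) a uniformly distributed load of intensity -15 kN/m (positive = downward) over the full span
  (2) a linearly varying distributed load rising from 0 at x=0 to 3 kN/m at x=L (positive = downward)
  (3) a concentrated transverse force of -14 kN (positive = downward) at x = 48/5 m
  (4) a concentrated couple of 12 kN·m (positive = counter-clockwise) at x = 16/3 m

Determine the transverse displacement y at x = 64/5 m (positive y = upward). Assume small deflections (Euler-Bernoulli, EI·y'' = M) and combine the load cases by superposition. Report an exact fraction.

y(64/5) = 1555312/146484375 m

Load 1 — uniform load w=-15 kN/m over full span:
  y_1 = -wx²(L-x)²/(24EI) = -(-15)·(64/5)²·(16-(64/5))²/(24·100000) = 4096/390625 m
Load 2 — triangular load w₀=3 kN/m (0→w₀ over full span):
  y_2 = -w₀x²(L-x)²(x+2L)/(120LEI) = -3·(64/5)²·(16-(64/5))²·((64/5)+2·16)/(120·16·100000) = -57344/48828125 m
Load 3 — point force P=-14 kN at a=48/5 m (b=L-a=32/5):
  y_3 = -Pa²(L-x)²(3bL-(3b+a)(L-x))/(6L³EI)  [x>a] = -(-14)·(48/5)²·(16-(64/5))²·(3·(32/5)·16-(3·(32/5)+(48/5))·(16-(64/5)))/(6·16³·100000) = 56448/48828125 m
Load 4 — applied couple M₀=12 kN·m at a=16/3 m (b=L-a=32/3):
  y_4 = (R_Ax³/6 - M_Ax²/2 - M₀(x-a)²/2)/EI  [x>a] with R_A=1, M_A=0 = (1·(64/5)³/6 - 0·(64/5)²/2 - 12·((64/5)-(16/3))²/2)/100000 = 176/1171875 m
Superposition: y = Σ y_i = 1555312/146484375 m ≈ 0.010618 m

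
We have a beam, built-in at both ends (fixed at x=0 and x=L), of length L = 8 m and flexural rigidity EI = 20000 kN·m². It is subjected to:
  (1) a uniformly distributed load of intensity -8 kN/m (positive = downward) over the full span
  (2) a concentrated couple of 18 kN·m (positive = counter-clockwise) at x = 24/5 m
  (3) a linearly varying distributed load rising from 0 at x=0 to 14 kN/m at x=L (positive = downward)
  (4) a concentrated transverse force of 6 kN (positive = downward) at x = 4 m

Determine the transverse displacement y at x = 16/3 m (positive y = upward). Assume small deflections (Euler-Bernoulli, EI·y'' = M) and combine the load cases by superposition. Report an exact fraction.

Load 1 — uniform load w=-8 kN/m over full span:
  y_1 = -wx²(L-x)²/(24EI) = -(-8)·(16/3)²·(8-(16/3))²/(24·20000) = 512/151875 m
Load 2 — applied couple M₀=18 kN·m at a=24/5 m (b=L-a=16/5):
  y_2 = (R_Ax³/6 - M_Ax²/2 - M₀(x-a)²/2)/EI  [x>a] with R_A=81/25, M_A=144/25 = ((81/25)·(16/3)³/6 - (144/25)·(16/3)²/2 - 18·((16/3)-(24/5))²/2)/20000 = -2/15625 m
Load 3 — triangular load w₀=14 kN/m (0→w₀ over full span):
  y_3 = -w₀x²(L-x)²(x+2L)/(120LEI) = -14·(16/3)²·(8-(16/3))²·((16/3)+2·8)/(120·8·20000) = -7168/2278125 m
Load 4 — point force P=6 kN at a=4 m (b=L-a=4):
  y_4 = -Pa²(L-x)²(3bL-(3b+a)(L-x))/(6L³EI)  [x>a] = -6·4²·(8-(16/3))²·(3·4·8-(3·4+4)·(8-(16/3)))/(6·8³·20000) = -2/3375 m
Superposition: y = Σ y_i = -5648/11390625 m ≈ -0.000496 m

y(16/3) = -5648/11390625 m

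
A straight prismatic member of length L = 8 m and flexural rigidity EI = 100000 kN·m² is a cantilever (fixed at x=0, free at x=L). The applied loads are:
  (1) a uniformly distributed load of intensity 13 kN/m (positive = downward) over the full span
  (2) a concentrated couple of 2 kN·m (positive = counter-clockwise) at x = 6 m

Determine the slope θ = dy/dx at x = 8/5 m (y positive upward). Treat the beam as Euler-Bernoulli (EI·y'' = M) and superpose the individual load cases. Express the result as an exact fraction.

θ(8/5) = -12613/2343750 rad

Load 1 — uniform load w=13 kN/m over full span:
  θ_1 = -wx(x²-3Lx+3L²)/(6EI) = -13·(8/5)·((8/5)²-3·8·(8/5)+3·8²)/(6·100000) = -6344/1171875 rad
Load 2 — applied couple M₀=2 kN·m at a=6 m (b=L-a=2):
  θ_2 = M₀x/EI  [x≤a] = 2·(8/5)/100000 = 1/31250 rad
Superposition: θ = Σ θ_i = -12613/2343750 rad ≈ -0.005382 rad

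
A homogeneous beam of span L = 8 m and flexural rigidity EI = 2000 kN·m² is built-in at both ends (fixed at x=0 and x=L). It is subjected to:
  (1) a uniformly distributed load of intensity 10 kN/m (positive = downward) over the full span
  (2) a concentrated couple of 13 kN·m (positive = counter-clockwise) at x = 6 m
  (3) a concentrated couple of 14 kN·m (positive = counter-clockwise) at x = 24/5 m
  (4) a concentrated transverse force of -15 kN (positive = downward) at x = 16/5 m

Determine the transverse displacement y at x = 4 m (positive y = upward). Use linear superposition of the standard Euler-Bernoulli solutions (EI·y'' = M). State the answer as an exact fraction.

y(4) = -6959/150000 m

Load 1 — uniform load w=10 kN/m over full span:
  y_1 = -wx²(L-x)²/(24EI) = -10·4²·(8-4)²/(24·2000) = -4/75 m
Load 2 — applied couple M₀=13 kN·m at a=6 m (b=L-a=2):
  y_2 = (R_Ax³/6 - M_Ax²/2)/EI  [x≤a] with R_A=117/64, M_A=65/16 = ((117/64)·4³/6 - (65/16)·4²/2)/2000 = -13/2000 m
Load 3 — applied couple M₀=14 kN·m at a=24/5 m (b=L-a=16/5):
  y_3 = (R_Ax³/6 - M_Ax²/2)/EI  [x≤a] with R_A=63/25, M_A=112/25 = ((63/25)·4³/6 - (112/25)·4²/2)/2000 = -14/3125 m
Load 4 — point force P=-15 kN at a=16/5 m (b=L-a=24/5):
  y_4 = -Pa²(L-x)²(3bL-(3b+a)(L-x))/(6L³EI)  [x>a] = -(-15)·(16/5)²·(8-4)²·(3·(24/5)·8-(3·(24/5)+(16/5))·(8-4))/(6·8³·2000) = 56/3125 m
Superposition: y = Σ y_i = -6959/150000 m ≈ -0.046393 m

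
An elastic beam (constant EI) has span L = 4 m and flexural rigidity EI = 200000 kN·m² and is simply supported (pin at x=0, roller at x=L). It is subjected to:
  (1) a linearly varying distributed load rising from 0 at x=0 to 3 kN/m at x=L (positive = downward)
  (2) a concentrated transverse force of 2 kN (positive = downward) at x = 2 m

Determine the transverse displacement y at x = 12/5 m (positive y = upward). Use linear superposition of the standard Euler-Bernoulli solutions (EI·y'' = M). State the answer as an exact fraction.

Load 1 — triangular load w₀=3 kN/m (0→w₀ over full span):
  y_1 = -w₀x(7L⁴-10L²x²+3x⁴)/(360LEI) = -3·(12/5)·(7·4⁴-10·4²·(12/5)²+3·(12/5)⁴)/(360·4·200000) = -1184/48828125 m
Load 2 — point force P=2 kN at a=2 m (b=L-a=2):
  y_2 = -Pa(L-x)(2Lx-a²-x²)/(6LEI)  [x>a] = -2·2·(4-(12/5))·(2·4·(12/5)-2²-(12/5)²)/(6·4·200000) = -59/4687500 m
Superposition: y = Σ y_i = -21583/585937500 m ≈ -0.000037 m

y(12/5) = -21583/585937500 m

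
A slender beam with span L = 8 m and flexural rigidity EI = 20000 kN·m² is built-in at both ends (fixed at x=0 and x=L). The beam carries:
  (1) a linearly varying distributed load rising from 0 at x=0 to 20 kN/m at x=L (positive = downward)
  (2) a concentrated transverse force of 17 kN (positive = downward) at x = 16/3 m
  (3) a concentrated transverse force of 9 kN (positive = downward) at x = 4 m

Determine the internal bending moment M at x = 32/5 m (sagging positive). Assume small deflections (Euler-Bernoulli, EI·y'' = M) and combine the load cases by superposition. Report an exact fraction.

M(32/5) = -7/75 kN·m

Load 1 — triangular load w₀=20 kN/m (0→w₀ over full span):
  M_1 = 3w₀Lx/20 - w₀L²/30 - w₀x³/(6L) = 3·20·8·(32/5)/20 - 20·8²/30 - 20·(32/5)³/(6·8) = 128/75 kN·m
Load 2 — point force P=17 kN at a=16/3 m (b=L-a=8/3):
  M_2 = Pa²(a+3b)(L-x)/L³ - Pa²b/L²  [x>a] = 17·(16/3)²·((16/3)+3·(8/3))·(8-(32/5))/8³ - 17·(16/3)²·(8/3)/8² = 0 kN·m
Load 3 — point force P=9 kN at a=4 m (b=L-a=4):
  M_3 = Pa²(a+3b)(L-x)/L³ - Pa²b/L²  [x>a] = 9·4²·(4+3·4)·(8-(32/5))/8³ - 9·4²·4/8² = -9/5 kN·m
Superposition: M = Σ M_i = -7/75 kN·m ≈ -0.093333 kN·m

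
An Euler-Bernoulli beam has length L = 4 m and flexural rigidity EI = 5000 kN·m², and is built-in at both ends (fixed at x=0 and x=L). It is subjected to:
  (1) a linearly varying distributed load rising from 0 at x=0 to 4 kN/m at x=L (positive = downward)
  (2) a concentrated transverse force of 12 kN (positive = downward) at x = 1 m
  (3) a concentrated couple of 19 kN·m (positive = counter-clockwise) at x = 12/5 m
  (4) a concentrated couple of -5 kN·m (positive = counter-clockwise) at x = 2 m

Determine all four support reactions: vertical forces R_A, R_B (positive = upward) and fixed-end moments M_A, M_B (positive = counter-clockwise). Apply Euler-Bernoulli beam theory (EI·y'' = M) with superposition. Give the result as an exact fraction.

Load 1 — triangular load w₀=4 kN/m (0→w₀ over full span):
  R_A = 3w₀L/20 = 3·4·4/20 = 12/5 kN
  M_A = w₀L²/30 = 4·4²/30 = 32/15 kN·m
  R_B = 7w₀L/20 = 7·4·4/20 = 28/5 kN
  M_B = -w₀L²/20 = -4·4²/20 = -16/5 kN·m
Load 2 — point force P=12 kN at a=1 m (b=L-a=3):
  R_A = Pb²(3a+b)/L³ = 12·3²·(3·1+3)/4³ = 81/8 kN
  M_A = Pab²/L² = 12·1·3²/4² = 27/4 kN·m
  R_B = Pa²(a+3b)/L³ = 12·1²·(1+3·3)/4³ = 15/8 kN
  M_B = -Pa²b/L² = -12·1²·3/4² = -9/4 kN·m
Load 3 — applied couple M₀=19 kN·m at a=12/5 m (b=L-a=8/5):
  R_A = 6M₀ab/L³ = 6·19·(12/5)·(8/5)/4³ = 171/25 kN
  M_A = M₀b(2a-b)/L² = 19·(8/5)·(2·(12/5)-(8/5))/4² = 152/25 kN·m
  R_B = -6M₀ab/L³ = -6·19·(12/5)·(8/5)/4³ = -171/25 kN
  M_B = M₀a(2b-a)/L² = 19·(12/5)·(2·(8/5)-(12/5))/4² = 57/25 kN·m
Load 4 — applied couple M₀=-5 kN·m at a=2 m (b=L-a=2):
  R_A = 6M₀ab/L³ = 6·(-5)·2·2/4³ = -15/8 kN
  M_A = M₀b(2a-b)/L² = (-5)·2·(2·2-2)/4² = -5/4 kN·m
  R_B = -6M₀ab/L³ = -6·(-5)·2·2/4³ = 15/8 kN
  M_B = M₀a(2b-a)/L² = (-5)·2·(2·2-2)/4² = -5/4 kN·m
Superposition: R_A = 1749/100 kN, M_A = 2057/150 kN·m, R_B = 251/100 kN, M_B = -221/50 kN·m

R_A = 1749/100 kN, M_A = 2057/150 kN·m, R_B = 251/100 kN, M_B = -221/50 kN·m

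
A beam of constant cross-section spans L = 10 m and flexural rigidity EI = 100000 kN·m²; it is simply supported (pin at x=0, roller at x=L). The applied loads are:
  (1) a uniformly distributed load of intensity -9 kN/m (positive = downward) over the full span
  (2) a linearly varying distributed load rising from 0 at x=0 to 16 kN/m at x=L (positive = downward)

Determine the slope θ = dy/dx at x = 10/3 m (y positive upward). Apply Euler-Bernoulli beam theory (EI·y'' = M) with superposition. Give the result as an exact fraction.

Load 1 — uniform load w=-9 kN/m over full span:
  θ_1 = -w(L³-6Lx²+4x³)/(24EI) = -(-9)·(10³-6·10·(10/3)²+4·(10/3)³)/(24·100000) = 13/7200 rad
Load 2 — triangular load w₀=16 kN/m (0→w₀ over full span):
  θ_2 = -w₀(7L⁴-30L²x²+15x⁴)/(360LEI) = -16·(7·10⁴-30·10²·(10/3)²+15·(10/3)⁴)/(360·10·100000) = -52/30375 rad
Superposition: θ = Σ θ_i = 91/972000 rad ≈ 0.000094 rad

θ(10/3) = 91/972000 rad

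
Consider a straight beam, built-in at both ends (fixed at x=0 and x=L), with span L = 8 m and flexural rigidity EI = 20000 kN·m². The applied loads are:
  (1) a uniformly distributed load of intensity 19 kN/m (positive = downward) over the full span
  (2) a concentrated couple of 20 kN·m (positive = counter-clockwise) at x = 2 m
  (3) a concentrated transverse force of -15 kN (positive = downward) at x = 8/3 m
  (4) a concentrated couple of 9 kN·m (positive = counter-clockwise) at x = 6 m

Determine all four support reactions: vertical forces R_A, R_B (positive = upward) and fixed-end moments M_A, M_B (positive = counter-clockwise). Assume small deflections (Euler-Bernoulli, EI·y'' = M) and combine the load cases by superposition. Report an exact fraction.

R_A = 39725/576 kN, M_A = 11897/144 kN·m, R_B = 39187/576 kN, M_B = -12655/144 kN·m

Load 1 — uniform load w=19 kN/m over full span:
  R_A = wL/2 = 19·8/2 = 76 kN
  M_A = wL²/12 = 19·8²/12 = 304/3 kN·m
  R_B = wL/2 = 19·8/2 = 76 kN
  M_B = -wL²/12 = -19·8²/12 = -304/3 kN·m
Load 2 — applied couple M₀=20 kN·m at a=2 m (b=L-a=6):
  R_A = 6M₀ab/L³ = 6·20·2·6/8³ = 45/16 kN
  M_A = M₀b(2a-b)/L² = 20·6·(2·2-6)/8² = -15/4 kN·m
  R_B = -6M₀ab/L³ = -6·20·2·6/8³ = -45/16 kN
  M_B = M₀a(2b-a)/L² = 20·2·(2·6-2)/8² = 25/4 kN·m
Load 3 — point force P=-15 kN at a=8/3 m (b=L-a=16/3):
  R_A = Pb²(3a+b)/L³ = (-15)·(16/3)²·(3·(8/3)+(16/3))/8³ = -100/9 kN
  M_A = Pab²/L² = (-15)·(8/3)·(16/3)²/8² = -160/9 kN·m
  R_B = Pa²(a+3b)/L³ = (-15)·(8/3)²·((8/3)+3·(16/3))/8³ = -35/9 kN
  M_B = -Pa²b/L² = -(-15)·(8/3)²·(16/3)/8² = 80/9 kN·m
Load 4 — applied couple M₀=9 kN·m at a=6 m (b=L-a=2):
  R_A = 6M₀ab/L³ = 6·9·6·2/8³ = 81/64 kN
  M_A = M₀b(2a-b)/L² = 9·2·(2·6-2)/8² = 45/16 kN·m
  R_B = -6M₀ab/L³ = -6·9·6·2/8³ = -81/64 kN
  M_B = M₀a(2b-a)/L² = 9·6·(2·2-6)/8² = -27/16 kN·m
Superposition: R_A = 39725/576 kN, M_A = 11897/144 kN·m, R_B = 39187/576 kN, M_B = -12655/144 kN·m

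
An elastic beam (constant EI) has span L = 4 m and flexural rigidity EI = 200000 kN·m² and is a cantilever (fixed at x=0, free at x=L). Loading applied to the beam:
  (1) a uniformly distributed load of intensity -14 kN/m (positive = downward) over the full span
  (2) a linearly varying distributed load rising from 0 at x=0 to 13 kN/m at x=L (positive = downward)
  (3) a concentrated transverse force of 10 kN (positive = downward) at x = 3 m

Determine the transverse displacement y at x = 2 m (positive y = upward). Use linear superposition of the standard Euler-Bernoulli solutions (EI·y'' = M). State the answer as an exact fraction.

y(2) = 107/3000000 m

Load 1 — uniform load w=-14 kN/m over full span:
  y_1 = -wx²(x²-4Lx+6L²)/(24EI) = -(-14)·2²·(2²-4·4·2+6·4²)/(24·200000) = 119/150000 m
Load 2 — triangular load w₀=13 kN/m (0→w₀ over full span):
  y_2 = (w₀Lx³/12-w₀L²x²/6-w₀x⁵/(120L))/EI = (13·4·2³/12-13·4²·2²/6-13·2⁵/(120·4))/200000 = -1573/3000000 m
Load 3 — point force P=10 kN at a=3 m (b=L-a=1):
  y_3 = -Px²(3a-x)/(6EI)  [x≤a] = -10·2²·(3·3-2)/(6·200000) = -7/30000 m
Superposition: y = Σ y_i = 107/3000000 m ≈ 0.000036 m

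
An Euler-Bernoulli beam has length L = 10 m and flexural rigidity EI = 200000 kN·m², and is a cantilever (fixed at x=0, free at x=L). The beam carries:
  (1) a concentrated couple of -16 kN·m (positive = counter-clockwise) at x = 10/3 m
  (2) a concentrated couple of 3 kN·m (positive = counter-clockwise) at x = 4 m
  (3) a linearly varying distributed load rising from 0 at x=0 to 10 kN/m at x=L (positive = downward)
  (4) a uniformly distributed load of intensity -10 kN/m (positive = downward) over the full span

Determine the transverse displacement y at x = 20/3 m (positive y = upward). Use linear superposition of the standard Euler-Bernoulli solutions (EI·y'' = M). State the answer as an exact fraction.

Load 1 — applied couple M₀=-16 kN·m at a=10/3 m (b=L-a=20/3):
  y_1 = M₀a(2x-a)/(2EI)  [x>a] = (-16)·(10/3)·(2·(20/3)-(10/3))/(2·200000) = -1/750 m
Load 2 — applied couple M₀=3 kN·m at a=4 m (b=L-a=6):
  y_2 = M₀a(2x-a)/(2EI)  [x>a] = 3·4·(2·(20/3)-4)/(2·200000) = 7/25000 m
Load 3 — triangular load w₀=10 kN/m (0→w₀ over full span):
  y_3 = (w₀Lx³/12-w₀L²x²/6-w₀x⁵/(120L))/EI = (10·10·(20/3)³/12-10·10²·(20/3)²/6-10·(20/3)⁵/(120·10))/200000 = -92/3645 m
Load 4 — uniform load w=-10 kN/m over full span:
  y_4 = -wx²(x²-4Lx+6L²)/(24EI) = -(-10)·(20/3)²·((20/3)²-4·10·(20/3)+6·10²)/(24·200000) = 17/486 m
Superposition: y = Σ y_i = 158303/18225000 m ≈ 0.008686 m

y(20/3) = 158303/18225000 m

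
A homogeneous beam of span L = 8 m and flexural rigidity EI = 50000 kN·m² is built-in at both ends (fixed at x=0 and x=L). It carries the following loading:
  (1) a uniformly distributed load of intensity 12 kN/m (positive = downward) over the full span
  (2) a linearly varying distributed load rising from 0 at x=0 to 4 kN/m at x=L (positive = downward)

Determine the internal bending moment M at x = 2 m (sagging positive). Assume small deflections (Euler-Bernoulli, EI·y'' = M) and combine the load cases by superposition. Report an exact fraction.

M(2) = 42/5 kN·m

Load 1 — uniform load w=12 kN/m over full span:
  M_1 = wLx/2 - wL²/12 - wx²/2 = 12·8·2/2 - 12·8²/12 - 12·2²/2 = 8 kN·m
Load 2 — triangular load w₀=4 kN/m (0→w₀ over full span):
  M_2 = 3w₀Lx/20 - w₀L²/30 - w₀x³/(6L) = 3·4·8·2/20 - 4·8²/30 - 4·2³/(6·8) = 2/5 kN·m
Superposition: M = Σ M_i = 42/5 kN·m ≈ 8.400000 kN·m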